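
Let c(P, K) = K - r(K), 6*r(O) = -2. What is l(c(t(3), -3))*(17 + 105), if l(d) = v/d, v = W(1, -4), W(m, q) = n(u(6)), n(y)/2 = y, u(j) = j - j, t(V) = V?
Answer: 0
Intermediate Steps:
r(O) = -⅓ (r(O) = (⅙)*(-2) = -⅓)
u(j) = 0
c(P, K) = ⅓ + K (c(P, K) = K - 1*(-⅓) = K + ⅓ = ⅓ + K)
n(y) = 2*y
W(m, q) = 0 (W(m, q) = 2*0 = 0)
v = 0
l(d) = 0 (l(d) = 0/d = 0)
l(c(t(3), -3))*(17 + 105) = 0*(17 + 105) = 0*122 = 0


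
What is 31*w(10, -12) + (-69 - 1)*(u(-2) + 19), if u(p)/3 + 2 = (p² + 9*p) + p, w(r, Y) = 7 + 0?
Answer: 2667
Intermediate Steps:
w(r, Y) = 7
u(p) = -6 + 3*p² + 30*p (u(p) = -6 + 3*((p² + 9*p) + p) = -6 + 3*(p² + 10*p) = -6 + (3*p² + 30*p) = -6 + 3*p² + 30*p)
31*w(10, -12) + (-69 - 1)*(u(-2) + 19) = 31*7 + (-69 - 1)*((-6 + 3*(-2)² + 30*(-2)) + 19) = 217 - 70*((-6 + 3*4 - 60) + 19) = 217 - 70*((-6 + 12 - 60) + 19) = 217 - 70*(-54 + 19) = 217 - 70*(-35) = 217 + 2450 = 2667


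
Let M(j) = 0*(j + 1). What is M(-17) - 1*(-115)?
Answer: 115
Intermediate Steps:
M(j) = 0 (M(j) = 0*(1 + j) = 0)
M(-17) - 1*(-115) = 0 - 1*(-115) = 0 + 115 = 115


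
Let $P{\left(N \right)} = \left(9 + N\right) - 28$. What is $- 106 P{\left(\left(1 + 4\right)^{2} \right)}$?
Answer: $-636$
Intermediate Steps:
$P{\left(N \right)} = -19 + N$ ($P{\left(N \right)} = \left(9 + N\right) - 28 = -19 + N$)
$- 106 P{\left(\left(1 + 4\right)^{2} \right)} = - 106 \left(-19 + \left(1 + 4\right)^{2}\right) = - 106 \left(-19 + 5^{2}\right) = - 106 \left(-19 + 25\right) = \left(-106\right) 6 = -636$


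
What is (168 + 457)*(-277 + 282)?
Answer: 3125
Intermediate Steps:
(168 + 457)*(-277 + 282) = 625*5 = 3125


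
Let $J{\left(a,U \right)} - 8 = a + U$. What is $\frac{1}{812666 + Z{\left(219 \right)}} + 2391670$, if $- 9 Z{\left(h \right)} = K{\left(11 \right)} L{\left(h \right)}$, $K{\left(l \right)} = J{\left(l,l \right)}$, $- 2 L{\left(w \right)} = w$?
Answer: $\frac{1944501851771}{813031} \approx 2.3917 \cdot 10^{6}$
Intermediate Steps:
$J{\left(a,U \right)} = 8 + U + a$ ($J{\left(a,U \right)} = 8 + \left(a + U\right) = 8 + \left(U + a\right) = 8 + U + a$)
$L{\left(w \right)} = - \frac{w}{2}$
$K{\left(l \right)} = 8 + 2 l$ ($K{\left(l \right)} = 8 + l + l = 8 + 2 l$)
$Z{\left(h \right)} = \frac{5 h}{3}$ ($Z{\left(h \right)} = - \frac{\left(8 + 2 \cdot 11\right) \left(- \frac{h}{2}\right)}{9} = - \frac{\left(8 + 22\right) \left(- \frac{h}{2}\right)}{9} = - \frac{30 \left(- \frac{h}{2}\right)}{9} = - \frac{\left(-15\right) h}{9} = \frac{5 h}{3}$)
$\frac{1}{812666 + Z{\left(219 \right)}} + 2391670 = \frac{1}{812666 + \frac{5}{3} \cdot 219} + 2391670 = \frac{1}{812666 + 365} + 2391670 = \frac{1}{813031} + 2391670 = \frac{1944501851771}{813031}$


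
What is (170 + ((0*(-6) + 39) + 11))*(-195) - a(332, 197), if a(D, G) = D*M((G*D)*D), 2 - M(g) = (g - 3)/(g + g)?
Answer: -5676805587/130808 ≈ -43398.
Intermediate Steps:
M(g) = 2 - (-3 + g)/(2*g) (M(g) = 2 - (g - 3)/(g + g) = 2 - (-3 + g)/(2*g))
a(D, G) = 3*(1 + G*D²)/(2*D*G) (a(D, G) = D*(3*(1 + (G*D)*D)/(2*(((G*D)*D)))) = D*(3*(1 + (D*G)*D)/(2*(((D*G)*D)))) = D*(3*(1 + G*D²)/(2*((G*D²)))) = D*(3*(1/(D²*G))*(1 + G*D²)/2) = D*(3*(1 + G*D²)/(2*D²*G)) = 3*(1 + G*D²)/(2*D*G))
(170 + ((0*(-6) + 39) + 11))*(-195) - a(332, 197) = (170 + ((0*(-6) + 39) + 11))*(-195) - ((3/2)*332 + (3/2)/(332*197)) = (170 + ((0 + 39) + 11))*(-195) - (498 + (3/2)*(1/332)*(1/197)) = (170 + (39 + 11))*(-195) - (498 + 3/130808) = (170 + 50)*(-195) - 1*65142387/130808 = 220*(-195) - 65142387/130808 = -42900 - 65142387/130808 = -5676805587/130808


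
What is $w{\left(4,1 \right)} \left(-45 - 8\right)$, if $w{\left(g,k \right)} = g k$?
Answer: $-212$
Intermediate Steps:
$w{\left(4,1 \right)} \left(-45 - 8\right) = 4 \cdot 1 \left(-45 - 8\right) = 4 \left(-53\right) = -212$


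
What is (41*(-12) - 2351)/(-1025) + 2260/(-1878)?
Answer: 1511327/962475 ≈ 1.5703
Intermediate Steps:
(41*(-12) - 2351)/(-1025) + 2260/(-1878) = (-492 - 2351)*(-1/1025) + 2260*(-1/1878) = -2843*(-1/1025) - 1130/939 = 2843/1025 - 1130/939 = 1511327/962475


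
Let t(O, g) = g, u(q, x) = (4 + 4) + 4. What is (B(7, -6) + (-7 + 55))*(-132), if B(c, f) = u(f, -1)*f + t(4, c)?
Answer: 2244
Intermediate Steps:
u(q, x) = 12 (u(q, x) = 8 + 4 = 12)
B(c, f) = c + 12*f (B(c, f) = 12*f + c = c + 12*f)
(B(7, -6) + (-7 + 55))*(-132) = ((7 + 12*(-6)) + (-7 + 55))*(-132) = ((7 - 72) + 48)*(-132) = (-65 + 48)*(-132) = -17*(-132) = 2244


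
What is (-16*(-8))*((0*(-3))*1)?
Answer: 0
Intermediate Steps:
(-16*(-8))*((0*(-3))*1) = 128*(0*1) = 128*0 = 0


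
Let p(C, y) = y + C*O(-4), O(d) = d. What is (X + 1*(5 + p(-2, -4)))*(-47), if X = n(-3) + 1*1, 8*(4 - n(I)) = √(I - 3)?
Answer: -658 + 47*I*√6/8 ≈ -658.0 + 14.391*I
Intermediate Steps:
n(I) = 4 - √(-3 + I)/8 (n(I) = 4 - √(I - 3)/8 = 4 - √(-3 + I)/8)
p(C, y) = y - 4*C (p(C, y) = y + C*(-4) = y - 4*C)
X = 5 - I*√6/8 (X = (4 - √(-3 - 3)/8) + 1*1 = (4 - I*√6/8) + 1 = 5 - I*√6/8 ≈ 5.0 - 0.30619*I)
(X + 1*(5 + p(-2, -4)))*(-47) = ((5 - I*√6/8) + 1*(5 + (-4 - 4*(-2))))*(-47) = ((5 - I*√6/8) + 1*(5 + (-4 + 8)))*(-47) = ((5 - I*√6/8) + 1*(5 + 4))*(-47) = ((5 - I*√6/8) + 1*9)*(-47) = ((5 - I*√6/8) + 9)*(-47) = (14 - I*√6/8)*(-47) = -658 + 47*I*√6/8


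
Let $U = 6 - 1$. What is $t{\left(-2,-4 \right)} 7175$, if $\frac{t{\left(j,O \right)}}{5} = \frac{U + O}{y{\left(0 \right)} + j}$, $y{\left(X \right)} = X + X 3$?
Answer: $- \frac{35875}{2} \approx -17938.0$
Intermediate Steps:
$U = 5$ ($U = 6 - 1 = 5$)
$y{\left(X \right)} = 4 X$ ($y{\left(X \right)} = X + 3 X = 4 X$)
$t{\left(j,O \right)} = \frac{5 \left(5 + O\right)}{j}$ ($t{\left(j,O \right)} = 5 \frac{5 + O}{4 \cdot 0 + j} = 5 \frac{5 + O}{0 + j} = 5 \frac{5 + O}{j} = \frac{5 \left(5 + O\right)}{j}$)
$t{\left(-2,-4 \right)} 7175 = \frac{5 \left(5 - 4\right)}{-2} \cdot 7175 = 5 \left(- \frac{1}{2}\right) 1 \cdot 7175 = \left(- \frac{5}{2}\right) 7175 = - \frac{35875}{2}$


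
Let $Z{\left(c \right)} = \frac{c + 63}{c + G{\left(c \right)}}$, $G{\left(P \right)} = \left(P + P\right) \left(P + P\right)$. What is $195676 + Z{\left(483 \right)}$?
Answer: $\frac{8699559310}{44459} \approx 1.9568 \cdot 10^{5}$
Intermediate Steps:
$G{\left(P \right)} = 4 P^{2}$ ($G{\left(P \right)} = 2 P 2 P = 4 P^{2}$)
$Z{\left(c \right)} = \frac{63 + c}{c + 4 c^{2}}$ ($Z{\left(c \right)} = \frac{c + 63}{c + 4 c^{2}} = \frac{63 + c}{c + 4 c^{2}}$)
$195676 + Z{\left(483 \right)} = 195676 + \frac{63 + 483}{483 \left(1 + 4 \cdot 483\right)} = 195676 + \frac{1}{483} \frac{1}{1 + 1932} \cdot 546 = 195676 + \frac{1}{483} \cdot \frac{1}{1933} \cdot 546 = 195676 + \frac{26}{44459} = \frac{8699559310}{44459}$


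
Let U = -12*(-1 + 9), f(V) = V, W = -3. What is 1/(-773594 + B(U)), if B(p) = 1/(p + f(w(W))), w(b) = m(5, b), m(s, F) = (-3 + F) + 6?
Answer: -96/74265025 ≈ -1.2927e-6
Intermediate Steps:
m(s, F) = 3 + F
w(b) = 3 + b
U = -96 (U = -12*8 = -96)
B(p) = 1/p (B(p) = 1/(p + (3 - 3)) = 1/(p + 0) = 1/p)
1/(-773594 + B(U)) = 1/(-773594 + 1/(-96)) = 1/(-773594 - 1/96) = 1/(-74265025/96) = -96/74265025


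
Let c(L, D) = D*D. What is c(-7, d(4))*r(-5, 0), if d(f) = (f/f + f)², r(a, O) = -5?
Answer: -3125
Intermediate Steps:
d(f) = (1 + f)²
c(L, D) = D²
c(-7, d(4))*r(-5, 0) = ((1 + 4)²)²*(-5) = (5²)²*(-5) = 25²*(-5) = 625*(-5) = -3125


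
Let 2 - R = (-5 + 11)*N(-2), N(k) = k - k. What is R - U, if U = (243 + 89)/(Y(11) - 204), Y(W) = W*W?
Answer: 6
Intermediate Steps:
Y(W) = W²
N(k) = 0
U = -4 (U = (243 + 89)/(11² - 204) = 332/(121 - 204) = 332/(-83) = 332*(-1/83) = -4)
R = 2 (R = 2 - (-5 + 11)*0 = 2 - 6*0 = 2 - 1*0 = 2 + 0 = 2)
R - U = 2 - 1*(-4) = 2 + 4 = 6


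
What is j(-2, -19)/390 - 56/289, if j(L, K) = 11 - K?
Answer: -439/3757 ≈ -0.11685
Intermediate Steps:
j(-2, -19)/390 - 56/289 = (11 - 1*(-19))/390 - 56/289 = (11 + 19)*(1/390) - 56*1/289 = 30*(1/390) - 56/289 = 1/13 - 56/289 = -439/3757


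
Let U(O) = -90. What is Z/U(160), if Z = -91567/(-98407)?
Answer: -91567/8856630 ≈ -0.010339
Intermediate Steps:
Z = 91567/98407 (Z = -91567*(-1/98407) = 91567/98407 ≈ 0.93049)
Z/U(160) = (91567/98407)/(-90) = (91567/98407)*(-1/90) = -91567/8856630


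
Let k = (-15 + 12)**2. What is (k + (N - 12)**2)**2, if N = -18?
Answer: 826281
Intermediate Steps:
k = 9 (k = (-3)**2 = 9)
(k + (N - 12)**2)**2 = (9 + (-18 - 12)**2)**2 = (9 + (-30)**2)**2 = (9 + 900)**2 = 909**2 = 826281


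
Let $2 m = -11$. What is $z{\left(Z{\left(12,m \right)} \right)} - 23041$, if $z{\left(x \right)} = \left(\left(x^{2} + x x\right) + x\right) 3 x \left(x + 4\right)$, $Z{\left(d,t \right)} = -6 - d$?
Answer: $453239$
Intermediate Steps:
$m = - \frac{11}{2}$ ($m = \frac{1}{2} \left(-11\right) = - \frac{11}{2} \approx -5.5$)
$z{\left(x \right)} = x \left(4 + x\right) \left(3 x + 6 x^{2}\right)$ ($z{\left(x \right)} = \left(\left(x^{2} + x^{2}\right) + x\right) 3 x \left(4 + x\right) = \left(2 x^{2} + x\right) 3 x \left(4 + x\right) = \left(x + 2 x^{2}\right) 3 x \left(4 + x\right) = \left(3 x + 6 x^{2}\right) x \left(4 + x\right) = x \left(4 + x\right) \left(3 x + 6 x^{2}\right)$)
$z{\left(Z{\left(12,m \right)} \right)} - 23041 = \left(-6 - 12\right)^{2} \left(12 + 6 \left(-6 - 12\right)^{2} + 27 \left(-6 - 12\right)\right) - 23041 = \left(-18\right)^{2} \left(12 + 6 \left(-18\right)^{2} + 27 \left(-18\right)\right) - 23041 = 324 \left(12 + 6 \cdot 324 - 486\right) - 23041 = 324 \left(12 + 1944 - 486\right) - 23041 = 324 \cdot 1470 - 23041 = 476280 - 23041 = 453239$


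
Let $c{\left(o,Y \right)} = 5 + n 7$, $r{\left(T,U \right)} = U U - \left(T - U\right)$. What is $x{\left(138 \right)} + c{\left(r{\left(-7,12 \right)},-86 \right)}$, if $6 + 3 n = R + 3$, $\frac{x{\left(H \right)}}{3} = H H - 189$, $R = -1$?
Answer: $\frac{169682}{3} \approx 56561.0$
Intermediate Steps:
$x{\left(H \right)} = -567 + 3 H^{2}$ ($x{\left(H \right)} = 3 \left(H H - 189\right) = 3 \left(H^{2} - 189\right) = 3 \left(-189 + H^{2}\right) = -567 + 3 H^{2}$)
$r{\left(T,U \right)} = U + U^{2} - T$ ($r{\left(T,U \right)} = U^{2} - \left(T - U\right) = U + U^{2} - T$)
$n = - \frac{4}{3}$ ($n = -2 + \frac{-1 + 3}{3} = -2 + \frac{1}{3} \cdot 2 = -2 + \frac{2}{3} = - \frac{4}{3} \approx -1.3333$)
$c{\left(o,Y \right)} = - \frac{13}{3}$ ($c{\left(o,Y \right)} = 5 - \frac{28}{3} = - \frac{13}{3}$)
$x{\left(138 \right)} + c{\left(r{\left(-7,12 \right)},-86 \right)} = \left(-567 + 3 \cdot 138^{2}\right) - \frac{13}{3} = \left(-567 + 3 \cdot 19044\right) - \frac{13}{3} = \left(-567 + 57132\right) - \frac{13}{3} = 56565 - \frac{13}{3} = \frac{169682}{3}$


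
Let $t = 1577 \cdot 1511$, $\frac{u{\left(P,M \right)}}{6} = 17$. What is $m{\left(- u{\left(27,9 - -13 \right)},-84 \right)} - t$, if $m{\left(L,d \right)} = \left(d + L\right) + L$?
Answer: $-2383135$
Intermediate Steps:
$u{\left(P,M \right)} = 102$ ($u{\left(P,M \right)} = 6 \cdot 17 = 102$)
$m{\left(L,d \right)} = d + 2 L$ ($m{\left(L,d \right)} = \left(L + d\right) + L = d + 2 L$)
$t = 2382847$
$m{\left(- u{\left(27,9 - -13 \right)},-84 \right)} - t = \left(-84 + 2 \left(\left(-1\right) 102\right)\right) - 2382847 = \left(-84 + 2 \left(-102\right)\right) - 2382847 = \left(-84 - 204\right) - 2382847 = -288 - 2382847 = -2383135$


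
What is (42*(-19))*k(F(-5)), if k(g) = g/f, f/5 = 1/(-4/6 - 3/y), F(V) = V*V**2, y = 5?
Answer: -25270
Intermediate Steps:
F(V) = V**3
f = -75/19 (f = 5/(-4/6 - 3/5) = 5/(-4*1/6 - 3*1/5) = 5/(-2/3 - 3/5) = 5/(-19/15) = 5*(-15/19) = -75/19 ≈ -3.9474)
k(g) = -19*g/75 (k(g) = g/(-75/19) = g*(-19/75) = -19*g/75)
(42*(-19))*k(F(-5)) = (42*(-19))*(-19/75*(-5)**3) = -(-5054)*(-125)/25 = -798*95/3 = -25270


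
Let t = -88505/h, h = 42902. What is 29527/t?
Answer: -1266767354/88505 ≈ -14313.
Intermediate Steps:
t = -88505/42902 ≈ -2.0630
29527/t = 29527/(-88505/42902) = 29527*(-42902/88505) = -1266767354/88505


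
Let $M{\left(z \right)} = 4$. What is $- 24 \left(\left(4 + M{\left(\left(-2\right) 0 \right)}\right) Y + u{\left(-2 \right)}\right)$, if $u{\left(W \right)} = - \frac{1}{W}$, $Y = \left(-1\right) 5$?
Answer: $948$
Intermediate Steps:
$Y = -5$
$- 24 \left(\left(4 + M{\left(\left(-2\right) 0 \right)}\right) Y + u{\left(-2 \right)}\right) = - 24 \left(\left(4 + 4\right) \left(-5\right) - \frac{1}{-2}\right) = - 24 \left(8 \left(-5\right) - - \frac{1}{2}\right) = - 24 \left(-40 + \frac{1}{2}\right) = \left(-24\right) \left(- \frac{79}{2}\right) = 948$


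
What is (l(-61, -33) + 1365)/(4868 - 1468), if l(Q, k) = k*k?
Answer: 1227/1700 ≈ 0.72176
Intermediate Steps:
l(Q, k) = k²
(l(-61, -33) + 1365)/(4868 - 1468) = ((-33)² + 1365)/(4868 - 1468) = (1089 + 1365)/3400 = 2454*(1/3400) = 1227/1700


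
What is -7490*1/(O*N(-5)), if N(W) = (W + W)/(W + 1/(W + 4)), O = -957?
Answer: 1498/319 ≈ 4.6959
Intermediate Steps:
N(W) = 2*W/(W + 1/(4 + W)) (N(W) = (2*W)/(W + 1/(4 + W)) = 2*W/(W + 1/(4 + W)))
-7490*1/(O*N(-5)) = -7490*(1 + (-5)² + 4*(-5))/(9570*(4 - 5)) = -7490/((-1914*(-5)*(-1)/(1 + 25 - 20))) = -7490/((-1914*(-5)*(-1)/6)) = -7490/((-957*5/3)) = -7490/(-1595) = -7490*(-1/1595) = 1498/319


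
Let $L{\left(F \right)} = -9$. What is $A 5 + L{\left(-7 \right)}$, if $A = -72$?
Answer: $-369$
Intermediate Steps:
$A 5 + L{\left(-7 \right)} = \left(-72\right) 5 - 9 = -360 - 9 = -369$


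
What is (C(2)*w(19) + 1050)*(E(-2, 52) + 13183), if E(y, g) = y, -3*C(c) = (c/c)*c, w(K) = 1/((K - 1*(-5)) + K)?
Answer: 1785340088/129 ≈ 1.3840e+7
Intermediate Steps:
w(K) = 1/(5 + 2*K) (w(K) = 1/((K + 5) + K) = 1/((5 + K) + K) = 1/(5 + 2*K))
C(c) = -c/3 (C(c) = -c/c*c/3 = -c/3)
(C(2)*w(19) + 1050)*(E(-2, 52) + 13183) = ((-⅓*2)/(5 + 2*19) + 1050)*(-2 + 13183) = (-2/(3*(5 + 38)) + 1050)*13181 = (-⅔/43 + 1050)*13181 = (-⅔*1/43 + 1050)*13181 = (-2/129 + 1050)*13181 = (135448/129)*13181 = 1785340088/129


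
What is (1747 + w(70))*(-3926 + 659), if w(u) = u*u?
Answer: -21715749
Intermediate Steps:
w(u) = u²
(1747 + w(70))*(-3926 + 659) = (1747 + 70²)*(-3926 + 659) = (1747 + 4900)*(-3267) = 6647*(-3267) = -21715749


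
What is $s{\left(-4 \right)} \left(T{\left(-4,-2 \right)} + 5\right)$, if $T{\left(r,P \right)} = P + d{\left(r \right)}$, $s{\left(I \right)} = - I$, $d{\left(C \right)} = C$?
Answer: $-4$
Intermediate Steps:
$T{\left(r,P \right)} = P + r$
$s{\left(-4 \right)} \left(T{\left(-4,-2 \right)} + 5\right) = \left(-1\right) \left(-4\right) \left(\left(-2 - 4\right) + 5\right) = 4 \left(-6 + 5\right) = 4 \left(-1\right) = -4$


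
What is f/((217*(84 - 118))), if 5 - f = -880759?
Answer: -440382/3689 ≈ -119.38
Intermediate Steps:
f = 880764 (f = 5 - 1*(-880759) = 5 + 880759 = 880764)
f/((217*(84 - 118))) = 880764/((217*(84 - 118))) = 880764/((217*(-34))) = 880764/(-7378) = 880764*(-1/7378) = -440382/3689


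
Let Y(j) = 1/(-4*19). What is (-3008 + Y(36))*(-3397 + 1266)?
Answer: 487165779/76 ≈ 6.4101e+6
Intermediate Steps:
Y(j) = -1/76 (Y(j) = 1/(-76) = -1/76)
(-3008 + Y(36))*(-3397 + 1266) = (-3008 - 1/76)*(-3397 + 1266) = -228609/76*(-2131) = 487165779/76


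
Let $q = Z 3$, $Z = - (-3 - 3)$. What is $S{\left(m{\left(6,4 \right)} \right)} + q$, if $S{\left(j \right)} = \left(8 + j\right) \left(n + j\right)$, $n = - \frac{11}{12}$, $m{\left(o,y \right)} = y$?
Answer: $55$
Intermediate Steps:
$Z = 6$ ($Z = \left(-1\right) \left(-6\right) = 6$)
$n = - \frac{11}{12}$ ($n = \left(-11\right) \frac{1}{12} = - \frac{11}{12} \approx -0.91667$)
$S{\left(j \right)} = \left(8 + j\right) \left(- \frac{11}{12} + j\right)$
$q = 18$ ($q = 6 \cdot 3 = 18$)
$S{\left(m{\left(6,4 \right)} \right)} + q = \left(- \frac{22}{3} + 4^{2} + \frac{85}{12} \cdot 4\right) + 18 = \left(- \frac{22}{3} + 16 + \frac{85}{3}\right) + 18 = 37 + 18 = 55$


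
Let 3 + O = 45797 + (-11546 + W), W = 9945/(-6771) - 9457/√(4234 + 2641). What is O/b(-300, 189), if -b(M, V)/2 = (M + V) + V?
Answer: -25764807/117364 + 9457*√11/42900 ≈ -218.80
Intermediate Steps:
W = -3315/2257 - 9457*√11/275 (W = 9945*(-1/6771) - 9457*√11/275 = -3315/2257 - 9457*√11/275 ≈ -115.52)
b(M, V) = -4*V - 2*M (b(M, V) = -2*((M + V) + V) = -2*(M + 2*V) = -4*V - 2*M)
O = 77294421/2257 - 9457*√11/275 (O = -3 + (45797 + (-11546 + (-3315/2257 - 9457*√11/275))) = -3 + (45797 + (-26062637/2257 - 9457*√11/275)) = -3 + (77301192/2257 - 9457*√11/275) = 77294421/2257 - 9457*√11/275 ≈ 34133.)
O/b(-300, 189) = (77294421/2257 - 9457*√11/275)/(-4*189 - 2*(-300)) = (77294421/2257 - 9457*√11/275)/(-756 + 600) = (77294421/2257 - 9457*√11/275)/(-156) = (77294421/2257 - 9457*√11/275)*(-1/156) = -25764807/117364 + 9457*√11/42900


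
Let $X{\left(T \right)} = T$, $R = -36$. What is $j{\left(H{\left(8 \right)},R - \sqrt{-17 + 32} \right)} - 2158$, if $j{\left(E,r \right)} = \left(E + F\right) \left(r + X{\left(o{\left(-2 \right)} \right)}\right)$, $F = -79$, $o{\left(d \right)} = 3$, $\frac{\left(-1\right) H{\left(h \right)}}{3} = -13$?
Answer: $-838 + 40 \sqrt{15} \approx -683.08$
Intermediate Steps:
$H{\left(h \right)} = 39$ ($H{\left(h \right)} = \left(-3\right) \left(-13\right) = 39$)
$j{\left(E,r \right)} = \left(-79 + E\right) \left(3 + r\right)$ ($j{\left(E,r \right)} = \left(E - 79\right) \left(r + 3\right) = \left(-79 + E\right) \left(3 + r\right)$)
$j{\left(H{\left(8 \right)},R - \sqrt{-17 + 32} \right)} - 2158 = \left(-237 - 79 \left(-36 - \sqrt{-17 + 32}\right) + 3 \cdot 39 + 39 \left(-36 - \sqrt{-17 + 32}\right)\right) - 2158 = \left(-237 - 79 \left(-36 - \sqrt{15}\right) + 117 + 39 \left(-36 - \sqrt{15}\right)\right) - 2158 = \left(-237 + \left(2844 + 79 \sqrt{15}\right) + 117 - \left(1404 + 39 \sqrt{15}\right)\right) - 2158 = \left(1320 + 40 \sqrt{15}\right) - 2158 = -838 + 40 \sqrt{15}$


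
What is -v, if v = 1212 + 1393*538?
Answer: -750646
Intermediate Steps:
v = 750646 (v = 1212 + 749434 = 750646)
-v = -1*750646 = -750646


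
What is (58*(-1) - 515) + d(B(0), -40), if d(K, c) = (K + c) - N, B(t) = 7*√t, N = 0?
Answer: -613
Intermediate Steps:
d(K, c) = K + c (d(K, c) = (K + c) - 1*0 = (K + c) + 0 = K + c)
(58*(-1) - 515) + d(B(0), -40) = (58*(-1) - 515) + (7*√0 - 40) = (-58 - 515) + (7*0 - 40) = -573 + (0 - 40) = -573 - 40 = -613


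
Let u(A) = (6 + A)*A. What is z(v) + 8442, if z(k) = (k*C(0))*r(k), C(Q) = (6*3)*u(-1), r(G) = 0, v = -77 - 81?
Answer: 8442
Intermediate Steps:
v = -158
u(A) = A*(6 + A)
C(Q) = -90 (C(Q) = (6*3)*(-(6 - 1)) = 18*(-1*5) = 18*(-5) = -90)
z(k) = 0 (z(k) = (k*(-90))*0 = -90*k*0 = 0)
z(v) + 8442 = 0 + 8442 = 8442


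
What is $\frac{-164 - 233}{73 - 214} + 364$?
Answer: $\frac{51721}{141} \approx 366.82$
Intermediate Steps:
$\frac{-164 - 233}{73 - 214} + 364 = - \frac{397}{-141} + 364 = \left(-397\right) \left(- \frac{1}{141}\right) + 364 = \frac{397}{141} + 364 = \frac{51721}{141}$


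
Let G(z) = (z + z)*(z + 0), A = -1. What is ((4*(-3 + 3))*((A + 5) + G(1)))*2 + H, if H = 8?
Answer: 8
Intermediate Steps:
G(z) = 2*z**2 (G(z) = (2*z)*z = 2*z**2)
((4*(-3 + 3))*((A + 5) + G(1)))*2 + H = ((4*(-3 + 3))*((-1 + 5) + 2*1**2))*2 + 8 = ((4*0)*(4 + 2*1))*2 + 8 = (0*(4 + 2))*2 + 8 = (0*6)*2 + 8 = 0*2 + 8 = 0 + 8 = 8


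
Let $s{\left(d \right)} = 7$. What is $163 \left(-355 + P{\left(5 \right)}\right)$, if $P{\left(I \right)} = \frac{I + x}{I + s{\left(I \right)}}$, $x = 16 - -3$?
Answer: $-57539$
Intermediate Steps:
$x = 19$ ($x = 16 + 3 = 19$)
$P{\left(I \right)} = \frac{19 + I}{7 + I}$ ($P{\left(I \right)} = \frac{I + 19}{I + 7} = \frac{19 + I}{7 + I}$)
$163 \left(-355 + P{\left(5 \right)}\right) = 163 \left(-355 + \frac{19 + 5}{7 + 5}\right) = 163 \left(-355 + \frac{1}{12} \cdot 24\right) = 163 \left(-355 + 2\right) = 163 \left(-353\right) = -57539$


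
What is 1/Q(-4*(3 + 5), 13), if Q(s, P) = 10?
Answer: ⅒ ≈ 0.10000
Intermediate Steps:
1/Q(-4*(3 + 5), 13) = 1/10 = ⅒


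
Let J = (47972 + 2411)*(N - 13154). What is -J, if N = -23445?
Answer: 1843967417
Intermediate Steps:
J = -1843967417 (J = (47972 + 2411)*(-23445 - 13154) = 50383*(-36599) = -1843967417)
-J = -1*(-1843967417) = 1843967417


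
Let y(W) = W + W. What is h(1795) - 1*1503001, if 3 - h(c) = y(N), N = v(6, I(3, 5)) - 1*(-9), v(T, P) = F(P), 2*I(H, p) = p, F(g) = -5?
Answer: -1503006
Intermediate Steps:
I(H, p) = p/2
v(T, P) = -5
N = 4 (N = -5 - 1*(-9) = -5 + 9 = 4)
y(W) = 2*W
h(c) = -5 (h(c) = 3 - 2*4 = 3 - 1*8 = 3 - 8 = -5)
h(1795) - 1*1503001 = -5 - 1*1503001 = -5 - 1503001 = -1503006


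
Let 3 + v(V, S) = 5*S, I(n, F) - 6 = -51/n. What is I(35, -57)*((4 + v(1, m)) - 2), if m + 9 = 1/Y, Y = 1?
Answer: -6519/35 ≈ -186.26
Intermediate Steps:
m = -8 (m = -9 + 1/1 = -9 + 1 = -8)
I(n, F) = 6 - 51/n
v(V, S) = -3 + 5*S
I(35, -57)*((4 + v(1, m)) - 2) = (6 - 51/35)*((4 + (-3 + 5*(-8))) - 2) = (6 - 51*1/35)*((4 + (-3 - 40)) - 2) = (6 - 51/35)*((4 - 43) - 2) = 159*(-39 - 2)/35 = (159/35)*(-41) = -6519/35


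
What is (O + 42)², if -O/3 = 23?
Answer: 729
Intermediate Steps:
O = -69 (O = -3*23 = -69)
(O + 42)² = (-69 + 42)² = (-27)² = 729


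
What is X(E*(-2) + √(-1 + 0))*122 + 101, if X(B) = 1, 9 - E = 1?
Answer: 223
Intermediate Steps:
E = 8 (E = 9 - 1*1 = 9 - 1 = 8)
X(E*(-2) + √(-1 + 0))*122 + 101 = 1*122 + 101 = 122 + 101 = 223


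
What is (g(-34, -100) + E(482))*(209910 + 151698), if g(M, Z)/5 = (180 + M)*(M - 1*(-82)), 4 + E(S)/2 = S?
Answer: 13016441568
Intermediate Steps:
E(S) = -8 + 2*S
g(M, Z) = 5*(82 + M)*(180 + M) (g(M, Z) = 5*((180 + M)*(M - 1*(-82))) = 5*((180 + M)*(M + 82)) = 5*((180 + M)*(82 + M)) = 5*((82 + M)*(180 + M)) = 5*(82 + M)*(180 + M))
(g(-34, -100) + E(482))*(209910 + 151698) = ((73800 + 5*(-34)² + 1310*(-34)) + (-8 + 2*482))*(209910 + 151698) = ((73800 + 5*1156 - 44540) + (-8 + 964))*361608 = ((73800 + 5780 - 44540) + 956)*361608 = (35040 + 956)*361608 = 35996*361608 = 13016441568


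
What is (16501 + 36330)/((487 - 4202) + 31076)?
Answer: 52831/27361 ≈ 1.9309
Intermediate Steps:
(16501 + 36330)/((487 - 4202) + 31076) = 52831/(-3715 + 31076) = 52831/27361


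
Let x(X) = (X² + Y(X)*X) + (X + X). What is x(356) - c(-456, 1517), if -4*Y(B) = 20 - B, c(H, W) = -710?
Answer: 158062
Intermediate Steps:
Y(B) = -5 + B/4 (Y(B) = -(20 - B)/4 = -5 + B/4)
x(X) = X² + 2*X + X*(-5 + X/4) (x(X) = (X² + (-5 + X/4)*X) + (X + X) = (X² + X*(-5 + X/4)) + 2*X = X² + 2*X + X*(-5 + X/4))
x(356) - c(-456, 1517) = (¼)*356*(-12 + 5*356) - 1*(-710) = (¼)*356*(-12 + 1780) + 710 = (¼)*356*1768 + 710 = 157352 + 710 = 158062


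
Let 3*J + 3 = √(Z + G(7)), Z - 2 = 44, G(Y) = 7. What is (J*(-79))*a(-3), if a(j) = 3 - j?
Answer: 474 - 158*√53 ≈ -676.26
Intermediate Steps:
Z = 46 (Z = 2 + 44 = 46)
J = -1 + √53/3 (J = -1 + √(46 + 7)/3 = -1 + √53/3 ≈ 1.4267)
(J*(-79))*a(-3) = ((-1 + √53/3)*(-79))*(3 - 1*(-3)) = (79 - 79*√53/3)*(3 + 3) = (79 - 79*√53/3)*6 = 474 - 158*√53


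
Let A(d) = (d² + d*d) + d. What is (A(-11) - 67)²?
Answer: 26896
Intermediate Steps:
A(d) = d + 2*d² (A(d) = (d² + d²) + d = 2*d² + d = d + 2*d²)
(A(-11) - 67)² = (-11*(1 + 2*(-11)) - 67)² = (-11*(1 - 22) - 67)² = (-11*(-21) - 67)² = (231 - 67)² = 164² = 26896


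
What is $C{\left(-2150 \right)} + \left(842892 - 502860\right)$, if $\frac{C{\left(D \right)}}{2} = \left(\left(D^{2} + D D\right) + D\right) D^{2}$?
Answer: $85450148590032$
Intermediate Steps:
$C{\left(D \right)} = 2 D^{2} \left(D + 2 D^{2}\right)$ ($C{\left(D \right)} = 2 \left(\left(D^{2} + D D\right) + D\right) D^{2} = 2 \left(\left(D^{2} + D^{2}\right) + D\right) D^{2} = 2 \left(2 D^{2} + D\right) D^{2} = 2 \left(D + 2 D^{2}\right) D^{2} = 2 D^{2} \left(D + 2 D^{2}\right)$)
$C{\left(-2150 \right)} + \left(842892 - 502860\right) = \left(-2150\right)^{3} \left(2 + 4 \left(-2150\right)\right) + \left(842892 - 502860\right) = - 9938375000 \left(2 - 8600\right) + 340032 = \left(-9938375000\right) \left(-8598\right) + 340032 = 85450148250000 + 340032 = 85450148590032$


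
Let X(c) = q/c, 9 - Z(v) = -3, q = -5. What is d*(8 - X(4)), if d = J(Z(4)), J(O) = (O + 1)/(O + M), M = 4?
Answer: 481/64 ≈ 7.5156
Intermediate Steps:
Z(v) = 12 (Z(v) = 9 - 1*(-3) = 9 + 3 = 12)
X(c) = -5/c
J(O) = (1 + O)/(4 + O) (J(O) = (O + 1)/(O + 4) = (1 + O)/(4 + O))
d = 13/16 (d = (1 + 12)/(4 + 12) = 13/16 ≈ 0.81250)
d*(8 - X(4)) = 13*(8 - (-5)/4)/16 = 13*(8 - 1*(-5/4))/16 = 13*(8 + 5/4)/16 = (13/16)*(37/4) = 481/64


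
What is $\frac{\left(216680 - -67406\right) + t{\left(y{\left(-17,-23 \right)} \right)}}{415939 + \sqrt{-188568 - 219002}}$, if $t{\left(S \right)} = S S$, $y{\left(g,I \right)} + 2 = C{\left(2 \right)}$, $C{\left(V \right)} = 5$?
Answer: $\frac{118166190205}{173005659291} - \frac{284095 i \sqrt{407570}}{173005659291} \approx 0.68302 - 0.0010483 i$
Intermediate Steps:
$y{\left(g,I \right)} = 3$ ($y{\left(g,I \right)} = -2 + 5 = 3$)
$t{\left(S \right)} = S^{2}$
$\frac{\left(216680 - -67406\right) + t{\left(y{\left(-17,-23 \right)} \right)}}{415939 + \sqrt{-188568 - 219002}} = \frac{\left(216680 - -67406\right) + 3^{2}}{415939 + \sqrt{-188568 - 219002}} = \frac{\left(216680 + 67406\right) + 9}{415939 + \sqrt{-407570}} = \frac{284086 + 9}{415939 + i \sqrt{407570}} = \frac{284095}{415939 + i \sqrt{407570}}$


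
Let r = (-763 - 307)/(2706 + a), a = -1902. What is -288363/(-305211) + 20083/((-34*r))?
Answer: 411554238866/925298015 ≈ 444.78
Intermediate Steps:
r = -535/402 (r = (-763 - 307)/(2706 - 1902) = -1070/804 = -1070*1/804 = -535/402 ≈ -1.3308)
-288363/(-305211) + 20083/((-34*r)) = -288363/(-305211) + 20083/((-34*(-535/402))) = -288363*(-1/305211) + 20083/(9095/201) = 96121/101737 + 20083*(201/9095) = 96121/101737 + 4036683/9095 = 411554238866/925298015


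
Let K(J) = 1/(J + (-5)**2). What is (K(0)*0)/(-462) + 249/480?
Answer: 83/160 ≈ 0.51875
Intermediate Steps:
K(J) = 1/(25 + J) (K(J) = 1/(J + 25) = 1/(25 + J))
(K(0)*0)/(-462) + 249/480 = (0/(25 + 0))/(-462) + 249/480 = (0/25)*(-1/462) + 249*(1/480) = ((1/25)*0)*(-1/462) + 83/160 = 0*(-1/462) + 83/160 = 0 + 83/160 = 83/160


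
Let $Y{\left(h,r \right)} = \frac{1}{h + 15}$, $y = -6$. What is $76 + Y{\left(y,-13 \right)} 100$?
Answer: $\frac{784}{9} \approx 87.111$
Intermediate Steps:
$Y{\left(h,r \right)} = \frac{1}{15 + h}$
$76 + Y{\left(y,-13 \right)} 100 = 76 + \frac{1}{15 - 6} \cdot 100 = 76 + \frac{1}{9} \cdot 100 = 76 + \frac{100}{9} = \frac{784}{9}$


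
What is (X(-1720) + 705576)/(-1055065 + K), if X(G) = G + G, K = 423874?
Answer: -702136/631191 ≈ -1.1124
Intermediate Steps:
X(G) = 2*G
(X(-1720) + 705576)/(-1055065 + K) = (2*(-1720) + 705576)/(-1055065 + 423874) = (-3440 + 705576)/(-631191) = 702136*(-1/631191) = -702136/631191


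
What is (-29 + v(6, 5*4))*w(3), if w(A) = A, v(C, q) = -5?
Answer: -102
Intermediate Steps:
(-29 + v(6, 5*4))*w(3) = (-29 - 5)*3 = -34*3 = -102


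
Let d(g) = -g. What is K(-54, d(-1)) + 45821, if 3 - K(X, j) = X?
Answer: 45878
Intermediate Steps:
K(X, j) = 3 - X
K(-54, d(-1)) + 45821 = (3 - 1*(-54)) + 45821 = (3 + 54) + 45821 = 57 + 45821 = 45878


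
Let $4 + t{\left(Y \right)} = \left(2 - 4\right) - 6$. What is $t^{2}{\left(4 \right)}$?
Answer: $144$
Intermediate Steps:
$t{\left(Y \right)} = -12$ ($t{\left(Y \right)} = -4 + \left(\left(2 - 4\right) - 6\right) = -4 - 8 = -12$)
$t^{2}{\left(4 \right)} = \left(-12\right)^{2} = 144$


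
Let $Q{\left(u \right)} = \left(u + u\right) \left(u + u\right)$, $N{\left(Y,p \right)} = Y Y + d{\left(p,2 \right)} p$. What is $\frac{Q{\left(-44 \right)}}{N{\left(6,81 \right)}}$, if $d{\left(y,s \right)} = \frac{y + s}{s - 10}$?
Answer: $- \frac{5632}{585} \approx -9.6273$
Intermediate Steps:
$d{\left(y,s \right)} = \frac{s + y}{-10 + s}$
$N{\left(Y,p \right)} = Y^{2} + p \left(- \frac{1}{4} - \frac{p}{8}\right)$ ($N{\left(Y,p \right)} = Y Y + \frac{2 + p}{-10 + 2} p = Y^{2} + \frac{2 + p}{-8} p = Y^{2} + - \frac{2 + p}{8} p = Y^{2} + \left(- \frac{1}{4} - \frac{p}{8}\right) p = Y^{2} + p \left(- \frac{1}{4} - \frac{p}{8}\right)$)
$Q{\left(u \right)} = 4 u^{2}$ ($Q{\left(u \right)} = 2 u 2 u = 4 u^{2}$)
$\frac{Q{\left(-44 \right)}}{N{\left(6,81 \right)}} = \frac{4 \left(-44\right)^{2}}{6^{2} - \frac{81}{4} - \frac{81^{2}}{8}} = \frac{4 \cdot 1936}{36 - \frac{81}{4} - \frac{6561}{8}} = \frac{7744}{36 - \frac{81}{4} - \frac{6561}{8}} = \frac{7744}{- \frac{6435}{8}} = 7744 \left(- \frac{8}{6435}\right) = - \frac{5632}{585}$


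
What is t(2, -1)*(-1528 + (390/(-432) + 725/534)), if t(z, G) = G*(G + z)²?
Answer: 9788509/6408 ≈ 1527.5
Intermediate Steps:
t(2, -1)*(-1528 + (390/(-432) + 725/534)) = (-(-1 + 2)²)*(-1528 + (390/(-432) + 725/534)) = (-1*1²)*(-1528 + (390*(-1/432) + 725*(1/534))) = (-1*1)*(-1528 + (-65/72 + 725/534)) = -(-1528 + 2915/6408) = -1*(-9788509/6408) = 9788509/6408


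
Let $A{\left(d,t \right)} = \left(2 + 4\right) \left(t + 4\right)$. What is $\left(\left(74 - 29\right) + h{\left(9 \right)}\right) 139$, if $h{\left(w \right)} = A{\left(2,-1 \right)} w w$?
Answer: $208917$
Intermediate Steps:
$A{\left(d,t \right)} = 24 + 6 t$ ($A{\left(d,t \right)} = 6 \left(4 + t\right) = 24 + 6 t$)
$h{\left(w \right)} = 18 w^{2}$ ($h{\left(w \right)} = \left(24 + 6 \left(-1\right)\right) w w = \left(24 - 6\right) w w = 18 w w = 18 w^{2}$)
$\left(\left(74 - 29\right) + h{\left(9 \right)}\right) 139 = \left(\left(74 - 29\right) + 18 \cdot 9^{2}\right) 139 = \left(\left(74 - 29\right) + 18 \cdot 81\right) 139 = \left(45 + 1458\right) 139 = 1503 \cdot 139 = 208917$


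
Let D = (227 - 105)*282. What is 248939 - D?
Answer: 214535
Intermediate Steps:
D = 34404 (D = 122*282 = 34404)
248939 - D = 248939 - 1*34404 = 248939 - 34404 = 214535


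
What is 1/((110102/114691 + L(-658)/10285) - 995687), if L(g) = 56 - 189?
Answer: -1179596935/1174508216274178 ≈ -1.0043e-6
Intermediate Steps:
L(g) = -133
1/((110102/114691 + L(-658)/10285) - 995687) = 1/((110102/114691 - 133/10285) - 995687) = 1/(1117145167/1179596935 - 995687) = 1/(-1174508216274178/1179596935) = -1179596935/1174508216274178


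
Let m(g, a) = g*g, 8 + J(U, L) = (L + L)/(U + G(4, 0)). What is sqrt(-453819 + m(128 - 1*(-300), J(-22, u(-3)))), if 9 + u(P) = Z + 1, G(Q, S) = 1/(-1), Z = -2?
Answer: I*sqrt(270635) ≈ 520.23*I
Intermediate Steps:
G(Q, S) = -1
u(P) = -10 (u(P) = -9 + (-2 + 1) = -9 - 1 = -10)
J(U, L) = -8 + 2*L/(-1 + U) (J(U, L) = -8 + (L + L)/(U - 1) = -8 + (2*L)/(-1 + U) = -8 + 2*L/(-1 + U))
m(g, a) = g**2
sqrt(-453819 + m(128 - 1*(-300), J(-22, u(-3)))) = sqrt(-453819 + (128 - 1*(-300))**2) = sqrt(-453819 + (128 + 300)**2) = sqrt(-453819 + 428**2) = sqrt(-453819 + 183184) = sqrt(-270635) = I*sqrt(270635)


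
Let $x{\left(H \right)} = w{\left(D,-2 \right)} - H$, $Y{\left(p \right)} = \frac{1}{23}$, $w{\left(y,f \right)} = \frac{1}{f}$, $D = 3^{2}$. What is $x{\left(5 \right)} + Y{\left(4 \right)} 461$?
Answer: $\frac{669}{46} \approx 14.543$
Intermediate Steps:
$D = 9$
$Y{\left(p \right)} = \frac{1}{23}$
$x{\left(H \right)} = - \frac{1}{2} - H$ ($x{\left(H \right)} = \frac{1}{-2} - H = - \frac{1}{2} - H$)
$x{\left(5 \right)} + Y{\left(4 \right)} 461 = \left(- \frac{1}{2} - 5\right) + \frac{1}{23} \cdot 461 = \left(- \frac{1}{2} - 5\right) + \frac{461}{23} = - \frac{11}{2} + \frac{461}{23} = \frac{669}{46}$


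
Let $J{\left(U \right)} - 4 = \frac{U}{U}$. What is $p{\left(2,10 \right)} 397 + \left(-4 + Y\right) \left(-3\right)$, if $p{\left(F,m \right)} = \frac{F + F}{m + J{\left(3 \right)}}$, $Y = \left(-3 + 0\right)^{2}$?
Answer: $\frac{1363}{15} \approx 90.867$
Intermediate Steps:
$J{\left(U \right)} = 5$ ($J{\left(U \right)} = 4 + \frac{U}{U} = 4 + 1 = 5$)
$Y = 9$ ($Y = \left(-3\right)^{2} = 9$)
$p{\left(F,m \right)} = \frac{2 F}{5 + m}$ ($p{\left(F,m \right)} = \frac{F + F}{m + 5} = \frac{2 F}{5 + m}$)
$p{\left(2,10 \right)} 397 + \left(-4 + Y\right) \left(-3\right) = 2 \cdot 2 \frac{1}{5 + 10} \cdot 397 + \left(-4 + 9\right) \left(-3\right) = 2 \cdot 2 \cdot \frac{1}{15} \cdot 397 + 5 \left(-3\right) = 2 \cdot 2 \cdot \frac{1}{15} \cdot 397 - 15 = \frac{4}{15} \cdot 397 - 15 = \frac{1588}{15} - 15 = \frac{1363}{15}$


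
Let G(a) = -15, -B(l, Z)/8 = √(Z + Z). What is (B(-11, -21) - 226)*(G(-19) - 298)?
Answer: 70738 + 2504*I*√42 ≈ 70738.0 + 16228.0*I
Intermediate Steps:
B(l, Z) = -8*√2*√Z (B(l, Z) = -8*√(Z + Z) = -8*√2*√Z)
(B(-11, -21) - 226)*(G(-19) - 298) = (-8*√2*√(-21) - 226)*(-15 - 298) = (-8*√2*I*√21 - 226)*(-313) = (-8*I*√42 - 226)*(-313) = (-226 - 8*I*√42)*(-313) = 70738 + 2504*I*√42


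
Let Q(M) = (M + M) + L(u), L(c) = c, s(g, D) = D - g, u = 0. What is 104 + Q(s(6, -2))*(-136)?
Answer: 2280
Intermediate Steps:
Q(M) = 2*M (Q(M) = (M + M) + 0 = 2*M + 0 = 2*M)
104 + Q(s(6, -2))*(-136) = 104 + (2*(-2 - 1*6))*(-136) = 104 + (2*(-2 - 6))*(-136) = 104 + (2*(-8))*(-136) = 104 - 16*(-136) = 104 + 2176 = 2280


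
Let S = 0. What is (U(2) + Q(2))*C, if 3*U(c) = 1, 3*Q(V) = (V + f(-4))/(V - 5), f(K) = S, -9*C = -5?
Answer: 5/81 ≈ 0.061728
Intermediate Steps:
C = 5/9 (C = -1/9*(-5) = 5/9 ≈ 0.55556)
f(K) = 0
Q(V) = V/(3*(-5 + V)) (Q(V) = ((V + 0)/(V - 5))/3 = (V/(-5 + V))/3 = V/(3*(-5 + V)))
U(c) = 1/3 (U(c) = (1/3)*1 = 1/3)
(U(2) + Q(2))*C = (1/3 + (1/3)*2/(-5 + 2))*(5/9) = (1/3 + (1/3)*2/(-3))*(5/9) = (1/3 + (1/3)*2*(-1/3))*(5/9) = (1/3 - 2/9)*(5/9) = (1/9)*(5/9) = 5/81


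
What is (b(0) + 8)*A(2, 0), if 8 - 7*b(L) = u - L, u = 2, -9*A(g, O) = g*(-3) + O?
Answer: 124/21 ≈ 5.9048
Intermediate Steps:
A(g, O) = -O/9 + g/3 (A(g, O) = -(g*(-3) + O)/9 = -(-3*g + O)/9 = -(O - 3*g)/9 = -O/9 + g/3)
b(L) = 6/7 + L/7 (b(L) = 8/7 - (2 - L)/7 = 8/7 + (-2/7 + L/7) = 6/7 + L/7)
(b(0) + 8)*A(2, 0) = ((6/7 + (⅐)*0) + 8)*(-⅑*0 + (⅓)*2) = ((6/7 + 0) + 8)*(0 + ⅔) = (6/7 + 8)*(⅔) = (62/7)*(⅔) = 124/21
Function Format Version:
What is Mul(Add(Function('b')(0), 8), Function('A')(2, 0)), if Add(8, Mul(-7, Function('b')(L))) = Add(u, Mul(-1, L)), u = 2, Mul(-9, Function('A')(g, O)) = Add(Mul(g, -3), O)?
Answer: Rational(124, 21) ≈ 5.9048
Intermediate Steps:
Function('A')(g, O) = Add(Mul(Rational(-1, 9), O), Mul(Rational(1, 3), g)) (Function('A')(g, O) = Mul(Rational(-1, 9), Add(Mul(g, -3), O)) = Mul(Rational(-1, 9), Add(Mul(-3, g), O)) = Mul(Rational(-1, 9), Add(O, Mul(-3, g))) = Add(Mul(Rational(-1, 9), O), Mul(Rational(1, 3), g)))
Function('b')(L) = Add(Rational(6, 7), Mul(Rational(1, 7), L)) (Function('b')(L) = Add(Rational(8, 7), Mul(Rational(-1, 7), Add(2, Mul(-1, L)))) = Add(Rational(8, 7), Add(Rational(-2, 7), Mul(Rational(1, 7), L))) = Add(Rational(6, 7), Mul(Rational(1, 7), L)))
Mul(Add(Function('b')(0), 8), Function('A')(2, 0)) = Mul(Add(Add(Rational(6, 7), Mul(Rational(1, 7), 0)), 8), Add(Mul(Rational(-1, 9), 0), Mul(Rational(1, 3), 2))) = Mul(Add(Add(Rational(6, 7), 0), 8), Add(0, Rational(2, 3))) = Mul(Add(Rational(6, 7), 8), Rational(2, 3)) = Mul(Rational(62, 7), Rational(2, 3)) = Rational(124, 21)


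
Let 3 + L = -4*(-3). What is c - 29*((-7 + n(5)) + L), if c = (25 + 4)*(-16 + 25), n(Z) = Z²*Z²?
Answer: -17922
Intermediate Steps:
L = 9 (L = -3 - 4*(-3) = -3 + 12 = 9)
n(Z) = Z⁴
c = 261 (c = 29*9 = 261)
c - 29*((-7 + n(5)) + L) = 261 - 29*((-7 + 5⁴) + 9) = 261 - 29*((-7 + 625) + 9) = 261 - 29*(618 + 9) = 261 - 29*627 = 261 - 18183 = -17922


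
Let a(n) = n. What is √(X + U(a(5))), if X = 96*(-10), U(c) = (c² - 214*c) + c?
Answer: 20*I*√5 ≈ 44.721*I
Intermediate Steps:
U(c) = c² - 213*c
X = -960
√(X + U(a(5))) = √(-960 + 5*(-213 + 5)) = √(-960 + 5*(-208)) = √(-960 - 1040) = √(-2000) = 20*I*√5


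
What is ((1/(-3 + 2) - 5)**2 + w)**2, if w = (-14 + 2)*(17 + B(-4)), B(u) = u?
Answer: 14400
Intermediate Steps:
w = -156 (w = (-14 + 2)*(17 - 4) = -12*13 = -156)
((1/(-3 + 2) - 5)**2 + w)**2 = ((1/(-3 + 2) - 5)**2 - 156)**2 = ((1/(-1) - 5)**2 - 156)**2 = ((-1 - 5)**2 - 156)**2 = ((-6)**2 - 156)**2 = (36 - 156)**2 = (-120)**2 = 14400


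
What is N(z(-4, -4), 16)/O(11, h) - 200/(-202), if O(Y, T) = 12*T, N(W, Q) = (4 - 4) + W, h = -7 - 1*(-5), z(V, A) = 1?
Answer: 2299/2424 ≈ 0.94843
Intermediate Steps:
h = -2 (h = -7 + 5 = -2)
N(W, Q) = W (N(W, Q) = 0 + W = W)
N(z(-4, -4), 16)/O(11, h) - 200/(-202) = 1/(12*(-2)) - 200/(-202) = 1/(-24) - 200*(-1/202) = 1*(-1/24) + 100/101 = -1/24 + 100/101 = 2299/2424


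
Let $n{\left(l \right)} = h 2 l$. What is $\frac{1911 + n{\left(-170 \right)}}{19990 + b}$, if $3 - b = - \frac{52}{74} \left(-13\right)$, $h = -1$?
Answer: $\frac{83287}{739403} \approx 0.11264$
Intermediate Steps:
$n{\left(l \right)} = - 2 l$ ($n{\left(l \right)} = \left(-1\right) 2 l = - 2 l$)
$b = - \frac{227}{37}$ ($b = 3 - - \frac{52}{74} \left(-13\right) = 3 - \left(-52\right) \frac{1}{74} \left(-13\right) = 3 - \left(- \frac{26}{37}\right) \left(-13\right) = 3 - \frac{338}{37} = - \frac{227}{37} \approx -6.1351$)
$\frac{1911 + n{\left(-170 \right)}}{19990 + b} = \frac{1911 - -340}{19990 - \frac{227}{37}} = \frac{1911 + 340}{\frac{739403}{37}} = 2251 \cdot \frac{37}{739403} = \frac{83287}{739403}$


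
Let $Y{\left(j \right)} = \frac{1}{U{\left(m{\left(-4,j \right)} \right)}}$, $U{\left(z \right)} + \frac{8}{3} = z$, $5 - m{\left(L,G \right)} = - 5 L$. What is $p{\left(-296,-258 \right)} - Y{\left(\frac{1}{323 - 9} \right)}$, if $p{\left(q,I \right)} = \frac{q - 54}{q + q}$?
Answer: $\frac{10163}{15688} \approx 0.64782$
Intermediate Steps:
$p{\left(q,I \right)} = \frac{-54 + q}{2 q}$
$m{\left(L,G \right)} = 5 + 5 L$ ($m{\left(L,G \right)} = 5 - - 5 L = 5 + 5 L$)
$U{\left(z \right)} = - \frac{8}{3} + z$
$Y{\left(j \right)} = - \frac{3}{53}$ ($Y{\left(j \right)} = \frac{1}{- \frac{8}{3} + \left(5 + 5 \left(-4\right)\right)} = \frac{1}{- \frac{8}{3} + \left(5 - 20\right)} = \frac{1}{- \frac{8}{3} - 15} = \frac{1}{- \frac{53}{3}} = - \frac{3}{53}$)
$p{\left(-296,-258 \right)} - Y{\left(\frac{1}{323 - 9} \right)} = \frac{-54 - 296}{2 \left(-296\right)} - - \frac{3}{53} = \frac{1}{2} \left(- \frac{1}{296}\right) \left(-350\right) + \frac{3}{53} = \frac{175}{296} + \frac{3}{53} = \frac{10163}{15688}$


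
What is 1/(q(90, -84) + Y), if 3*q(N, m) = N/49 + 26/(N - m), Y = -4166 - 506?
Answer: -12789/59741741 ≈ -0.00021407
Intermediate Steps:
Y = -4672
q(N, m) = N/147 + 26/(3*(N - m)) (q(N, m) = (N/49 + 26/(N - m))/3 = (26/(N - m) + N/49)/3 = N/147 + 26/(3*(N - m)))
1/(q(90, -84) + Y) = 1/((1274 + 90**2 - 1*90*(-84))/(147*(90 - 1*(-84))) - 4672) = 1/((1274 + 8100 + 7560)/(147*(90 + 84)) - 4672) = 1/((1/147)*16934/174 - 4672) = 1/((1/147)*(1/174)*16934 - 4672) = 1/(8467/12789 - 4672) = 1/(-59741741/12789) = -12789/59741741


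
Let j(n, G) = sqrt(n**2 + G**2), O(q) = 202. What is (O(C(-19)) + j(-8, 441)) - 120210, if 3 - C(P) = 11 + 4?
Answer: -120008 + sqrt(194545) ≈ -1.1957e+5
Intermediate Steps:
C(P) = -12 (C(P) = 3 - (11 + 4) = 3 - 1*15 = 3 - 15 = -12)
j(n, G) = sqrt(G**2 + n**2)
(O(C(-19)) + j(-8, 441)) - 120210 = (202 + sqrt(441**2 + (-8)**2)) - 120210 = (202 + sqrt(194481 + 64)) - 120210 = (202 + sqrt(194545)) - 120210 = -120008 + sqrt(194545)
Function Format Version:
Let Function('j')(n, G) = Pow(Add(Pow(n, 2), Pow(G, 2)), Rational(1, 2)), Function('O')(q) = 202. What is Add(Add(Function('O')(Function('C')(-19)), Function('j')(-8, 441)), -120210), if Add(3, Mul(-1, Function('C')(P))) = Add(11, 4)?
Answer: Add(-120008, Pow(194545, Rational(1, 2))) ≈ -1.1957e+5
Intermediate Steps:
Function('C')(P) = -12 (Function('C')(P) = Add(3, Mul(-1, Add(11, 4))) = Add(3, Mul(-1, 15)) = Add(3, -15) = -12)
Function('j')(n, G) = Pow(Add(Pow(G, 2), Pow(n, 2)), Rational(1, 2))
Add(Add(Function('O')(Function('C')(-19)), Function('j')(-8, 441)), -120210) = Add(Add(202, Pow(Add(Pow(441, 2), Pow(-8, 2)), Rational(1, 2))), -120210) = Add(Add(202, Pow(Add(194481, 64), Rational(1, 2))), -120210) = Add(Add(202, Pow(194545, Rational(1, 2))), -120210) = Add(-120008, Pow(194545, Rational(1, 2)))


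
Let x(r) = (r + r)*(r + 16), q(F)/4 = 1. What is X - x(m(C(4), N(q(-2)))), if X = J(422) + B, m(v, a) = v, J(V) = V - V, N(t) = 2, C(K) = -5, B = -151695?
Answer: -151585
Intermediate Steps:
q(F) = 4 (q(F) = 4*1 = 4)
J(V) = 0
X = -151695 (X = 0 - 151695 = -151695)
x(r) = 2*r*(16 + r) (x(r) = (2*r)*(16 + r) = 2*r*(16 + r))
X - x(m(C(4), N(q(-2)))) = -151695 - 2*(-5)*(16 - 5) = -151695 - 2*(-5)*11 = -151695 - 1*(-110) = -151695 + 110 = -151585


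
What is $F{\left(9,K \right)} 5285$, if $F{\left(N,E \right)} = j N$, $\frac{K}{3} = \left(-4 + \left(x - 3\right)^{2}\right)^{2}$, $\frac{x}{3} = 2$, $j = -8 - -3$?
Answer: $-237825$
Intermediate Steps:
$j = -5$ ($j = -8 + 3 = -5$)
$x = 6$ ($x = 3 \cdot 2 = 6$)
$K = 75$ ($K = 3 \left(-4 + \left(6 - 3\right)^{2}\right)^{2} = 3 \left(-4 + 3^{2}\right)^{2} = 3 \left(-4 + 9\right)^{2} = 3 \cdot 5^{2} = 3 \cdot 25 = 75$)
$F{\left(N,E \right)} = - 5 N$
$F{\left(9,K \right)} 5285 = \left(-5\right) 9 \cdot 5285 = \left(-45\right) 5285 = -237825$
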